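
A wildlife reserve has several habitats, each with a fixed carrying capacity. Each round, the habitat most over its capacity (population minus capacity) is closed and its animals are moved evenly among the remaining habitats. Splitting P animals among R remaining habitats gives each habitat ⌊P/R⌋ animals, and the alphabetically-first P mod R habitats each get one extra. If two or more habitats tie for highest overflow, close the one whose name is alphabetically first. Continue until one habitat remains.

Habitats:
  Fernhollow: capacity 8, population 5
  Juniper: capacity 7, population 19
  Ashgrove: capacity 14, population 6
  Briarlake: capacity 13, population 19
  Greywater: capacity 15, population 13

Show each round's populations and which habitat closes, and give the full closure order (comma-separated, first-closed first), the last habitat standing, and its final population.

Closure order: Juniper, Briarlake, Fernhollow, Greywater
Last habitat: Ashgrove with 62 animals

Round 1: Ashgrove=6 Briarlake=19 Fernhollow=5 Greywater=13 Juniper=19 → close Juniper (overflow 12)
  19÷4 = 4 each, +1 to first 3
Round 2: Ashgrove=11 Briarlake=24 Fernhollow=10 Greywater=17 → close Briarlake (overflow 11)
  24÷3 = 8 each, +1 to first 0
Round 3: Ashgrove=19 Fernhollow=18 Greywater=25 → close Fernhollow (overflow 10)
  18÷2 = 9 each, +1 to first 0
Round 4: Ashgrove=28 Greywater=34 → close Greywater (overflow 19)
  34÷1 = 34 each, +1 to first 0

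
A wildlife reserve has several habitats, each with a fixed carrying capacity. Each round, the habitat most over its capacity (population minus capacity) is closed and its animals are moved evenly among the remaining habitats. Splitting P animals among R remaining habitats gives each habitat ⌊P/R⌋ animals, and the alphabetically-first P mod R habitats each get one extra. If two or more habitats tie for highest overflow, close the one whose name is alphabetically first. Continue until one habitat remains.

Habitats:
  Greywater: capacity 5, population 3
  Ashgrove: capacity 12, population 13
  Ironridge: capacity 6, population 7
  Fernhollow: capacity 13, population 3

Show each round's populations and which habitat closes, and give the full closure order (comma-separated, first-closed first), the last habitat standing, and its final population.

Round 1: Ashgrove=13 Fernhollow=3 Greywater=3 Ironridge=7 → close Ashgrove (overflow 1)
  13÷3 = 4 each, +1 to first 1
Round 2: Fernhollow=8 Greywater=7 Ironridge=11 → close Ironridge (overflow 5)
  11÷2 = 5 each, +1 to first 1
Round 3: Fernhollow=14 Greywater=12 → close Greywater (overflow 7)
  12÷1 = 12 each, +1 to first 0

Closure order: Ashgrove, Ironridge, Greywater
Last habitat: Fernhollow with 26 animals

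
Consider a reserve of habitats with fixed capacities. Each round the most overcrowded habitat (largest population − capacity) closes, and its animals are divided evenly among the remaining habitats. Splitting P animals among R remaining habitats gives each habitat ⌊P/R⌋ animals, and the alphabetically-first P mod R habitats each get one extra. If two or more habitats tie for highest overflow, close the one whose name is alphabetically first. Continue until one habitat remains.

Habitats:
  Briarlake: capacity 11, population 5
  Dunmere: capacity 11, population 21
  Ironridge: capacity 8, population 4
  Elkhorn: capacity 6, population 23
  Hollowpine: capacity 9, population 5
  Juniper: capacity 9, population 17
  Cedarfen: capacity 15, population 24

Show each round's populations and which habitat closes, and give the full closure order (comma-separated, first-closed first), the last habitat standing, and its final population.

Closure order: Elkhorn, Dunmere, Cedarfen, Juniper, Hollowpine, Briarlake
Last habitat: Ironridge with 99 animals

Round 1: Briarlake=5 Cedarfen=24 Dunmere=21 Elkhorn=23 Hollowpine=5 Ironridge=4 Juniper=17 → close Elkhorn (overflow 17)
  23÷6 = 3 each, +1 to first 5
Round 2: Briarlake=9 Cedarfen=28 Dunmere=25 Hollowpine=9 Ironridge=8 Juniper=20 → close Dunmere (overflow 14)
  25÷5 = 5 each, +1 to first 0
Round 3: Briarlake=14 Cedarfen=33 Hollowpine=14 Ironridge=13 Juniper=25 → close Cedarfen (overflow 18)
  33÷4 = 8 each, +1 to first 1
Round 4: Briarlake=23 Hollowpine=22 Ironridge=21 Juniper=33 → close Juniper (overflow 24)
  33÷3 = 11 each, +1 to first 0
Round 5: Briarlake=34 Hollowpine=33 Ironridge=32 → close Hollowpine (overflow 24)
  33÷2 = 16 each, +1 to first 1
Round 6: Briarlake=51 Ironridge=48 → close Briarlake (overflow 40)
  51÷1 = 51 each, +1 to first 0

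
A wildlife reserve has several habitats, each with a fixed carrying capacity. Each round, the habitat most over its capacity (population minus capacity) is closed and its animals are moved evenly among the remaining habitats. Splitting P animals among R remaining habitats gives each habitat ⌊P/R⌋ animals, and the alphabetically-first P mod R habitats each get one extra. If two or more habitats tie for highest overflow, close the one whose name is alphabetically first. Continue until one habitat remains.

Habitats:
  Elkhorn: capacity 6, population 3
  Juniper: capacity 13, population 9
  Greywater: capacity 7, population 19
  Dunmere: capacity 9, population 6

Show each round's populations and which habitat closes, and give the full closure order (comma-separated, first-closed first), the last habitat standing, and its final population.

Round 1: Dunmere=6 Elkhorn=3 Greywater=19 Juniper=9 → close Greywater (overflow 12)
  19÷3 = 6 each, +1 to first 1
Round 2: Dunmere=13 Elkhorn=9 Juniper=15 → close Dunmere (overflow 4)
  13÷2 = 6 each, +1 to first 1
Round 3: Elkhorn=16 Juniper=21 → close Elkhorn (overflow 10)
  16÷1 = 16 each, +1 to first 0

Closure order: Greywater, Dunmere, Elkhorn
Last habitat: Juniper with 37 animals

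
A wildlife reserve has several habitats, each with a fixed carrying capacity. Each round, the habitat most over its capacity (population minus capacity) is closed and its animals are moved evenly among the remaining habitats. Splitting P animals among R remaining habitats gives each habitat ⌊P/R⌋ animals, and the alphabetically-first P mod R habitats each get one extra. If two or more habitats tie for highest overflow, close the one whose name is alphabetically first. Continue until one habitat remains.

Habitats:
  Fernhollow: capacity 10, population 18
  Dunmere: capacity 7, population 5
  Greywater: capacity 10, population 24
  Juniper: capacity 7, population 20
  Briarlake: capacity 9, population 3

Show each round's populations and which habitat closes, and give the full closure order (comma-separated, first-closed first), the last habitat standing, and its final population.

Closure order: Greywater, Juniper, Fernhollow, Dunmere
Last habitat: Briarlake with 70 animals

Round 1: Briarlake=3 Dunmere=5 Fernhollow=18 Greywater=24 Juniper=20 → close Greywater (overflow 14)
  24÷4 = 6 each, +1 to first 0
Round 2: Briarlake=9 Dunmere=11 Fernhollow=24 Juniper=26 → close Juniper (overflow 19)
  26÷3 = 8 each, +1 to first 2
Round 3: Briarlake=18 Dunmere=20 Fernhollow=32 → close Fernhollow (overflow 22)
  32÷2 = 16 each, +1 to first 0
Round 4: Briarlake=34 Dunmere=36 → close Dunmere (overflow 29)
  36÷1 = 36 each, +1 to first 0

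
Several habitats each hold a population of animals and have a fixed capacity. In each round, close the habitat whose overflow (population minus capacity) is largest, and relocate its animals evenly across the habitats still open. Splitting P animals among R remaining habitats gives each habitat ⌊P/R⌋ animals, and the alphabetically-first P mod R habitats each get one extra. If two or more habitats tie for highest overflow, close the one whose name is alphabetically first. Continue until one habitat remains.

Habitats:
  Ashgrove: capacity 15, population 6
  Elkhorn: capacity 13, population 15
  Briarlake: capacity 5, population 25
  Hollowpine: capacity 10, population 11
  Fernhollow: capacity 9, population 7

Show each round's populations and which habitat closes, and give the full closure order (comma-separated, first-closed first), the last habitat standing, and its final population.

Closure order: Briarlake, Elkhorn, Hollowpine, Fernhollow
Last habitat: Ashgrove with 64 animals

Round 1: Ashgrove=6 Briarlake=25 Elkhorn=15 Fernhollow=7 Hollowpine=11 → close Briarlake (overflow 20)
  25÷4 = 6 each, +1 to first 1
Round 2: Ashgrove=13 Elkhorn=21 Fernhollow=13 Hollowpine=17 → close Elkhorn (overflow 8)
  21÷3 = 7 each, +1 to first 0
Round 3: Ashgrove=20 Fernhollow=20 Hollowpine=24 → close Hollowpine (overflow 14)
  24÷2 = 12 each, +1 to first 0
Round 4: Ashgrove=32 Fernhollow=32 → close Fernhollow (overflow 23)
  32÷1 = 32 each, +1 to first 0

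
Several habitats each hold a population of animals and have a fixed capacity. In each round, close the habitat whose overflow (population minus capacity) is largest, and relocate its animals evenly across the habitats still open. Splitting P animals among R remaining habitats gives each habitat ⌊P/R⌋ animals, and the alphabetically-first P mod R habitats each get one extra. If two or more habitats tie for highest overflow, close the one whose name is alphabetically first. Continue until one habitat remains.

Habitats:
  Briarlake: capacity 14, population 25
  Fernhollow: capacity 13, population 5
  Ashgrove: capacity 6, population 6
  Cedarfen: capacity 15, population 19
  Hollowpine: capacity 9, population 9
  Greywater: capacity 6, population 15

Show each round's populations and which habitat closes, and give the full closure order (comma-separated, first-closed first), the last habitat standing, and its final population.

Round 1: Ashgrove=6 Briarlake=25 Cedarfen=19 Fernhollow=5 Greywater=15 Hollowpine=9 → close Briarlake (overflow 11)
  25÷5 = 5 each, +1 to first 0
Round 2: Ashgrove=11 Cedarfen=24 Fernhollow=10 Greywater=20 Hollowpine=14 → close Greywater (overflow 14)
  20÷4 = 5 each, +1 to first 0
Round 3: Ashgrove=16 Cedarfen=29 Fernhollow=15 Hollowpine=19 → close Cedarfen (overflow 14)
  29÷3 = 9 each, +1 to first 2
Round 4: Ashgrove=26 Fernhollow=25 Hollowpine=28 → close Ashgrove (overflow 20)
  26÷2 = 13 each, +1 to first 0
Round 5: Fernhollow=38 Hollowpine=41 → close Hollowpine (overflow 32)
  41÷1 = 41 each, +1 to first 0

Closure order: Briarlake, Greywater, Cedarfen, Ashgrove, Hollowpine
Last habitat: Fernhollow with 79 animals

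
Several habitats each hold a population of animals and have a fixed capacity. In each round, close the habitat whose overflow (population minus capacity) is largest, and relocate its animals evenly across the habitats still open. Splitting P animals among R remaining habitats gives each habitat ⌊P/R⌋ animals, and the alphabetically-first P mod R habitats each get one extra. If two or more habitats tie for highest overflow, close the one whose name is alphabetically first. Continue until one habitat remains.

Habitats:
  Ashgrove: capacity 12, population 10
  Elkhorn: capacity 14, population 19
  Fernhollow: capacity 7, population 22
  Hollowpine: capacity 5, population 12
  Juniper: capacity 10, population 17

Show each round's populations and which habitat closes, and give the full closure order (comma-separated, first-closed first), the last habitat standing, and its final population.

Round 1: Ashgrove=10 Elkhorn=19 Fernhollow=22 Hollowpine=12 Juniper=17 → close Fernhollow (overflow 15)
  22÷4 = 5 each, +1 to first 2
Round 2: Ashgrove=16 Elkhorn=25 Hollowpine=17 Juniper=22 → close Hollowpine (overflow 12)
  17÷3 = 5 each, +1 to first 2
Round 3: Ashgrove=22 Elkhorn=31 Juniper=27 → close Elkhorn (overflow 17)
  31÷2 = 15 each, +1 to first 1
Round 4: Ashgrove=38 Juniper=42 → close Juniper (overflow 32)
  42÷1 = 42 each, +1 to first 0

Closure order: Fernhollow, Hollowpine, Elkhorn, Juniper
Last habitat: Ashgrove with 80 animals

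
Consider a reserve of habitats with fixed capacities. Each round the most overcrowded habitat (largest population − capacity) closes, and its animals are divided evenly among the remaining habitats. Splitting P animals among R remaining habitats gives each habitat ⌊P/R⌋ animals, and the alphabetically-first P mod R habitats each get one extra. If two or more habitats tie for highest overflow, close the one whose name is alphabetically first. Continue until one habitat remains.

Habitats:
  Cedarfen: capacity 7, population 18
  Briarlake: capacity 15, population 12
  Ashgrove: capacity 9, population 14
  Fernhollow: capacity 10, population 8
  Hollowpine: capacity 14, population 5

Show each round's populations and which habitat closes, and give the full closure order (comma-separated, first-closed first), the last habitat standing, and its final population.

Round 1: Ashgrove=14 Briarlake=12 Cedarfen=18 Fernhollow=8 Hollowpine=5 → close Cedarfen (overflow 11)
  18÷4 = 4 each, +1 to first 2
Round 2: Ashgrove=19 Briarlake=17 Fernhollow=12 Hollowpine=9 → close Ashgrove (overflow 10)
  19÷3 = 6 each, +1 to first 1
Round 3: Briarlake=24 Fernhollow=18 Hollowpine=15 → close Briarlake (overflow 9)
  24÷2 = 12 each, +1 to first 0
Round 4: Fernhollow=30 Hollowpine=27 → close Fernhollow (overflow 20)
  30÷1 = 30 each, +1 to first 0

Closure order: Cedarfen, Ashgrove, Briarlake, Fernhollow
Last habitat: Hollowpine with 57 animals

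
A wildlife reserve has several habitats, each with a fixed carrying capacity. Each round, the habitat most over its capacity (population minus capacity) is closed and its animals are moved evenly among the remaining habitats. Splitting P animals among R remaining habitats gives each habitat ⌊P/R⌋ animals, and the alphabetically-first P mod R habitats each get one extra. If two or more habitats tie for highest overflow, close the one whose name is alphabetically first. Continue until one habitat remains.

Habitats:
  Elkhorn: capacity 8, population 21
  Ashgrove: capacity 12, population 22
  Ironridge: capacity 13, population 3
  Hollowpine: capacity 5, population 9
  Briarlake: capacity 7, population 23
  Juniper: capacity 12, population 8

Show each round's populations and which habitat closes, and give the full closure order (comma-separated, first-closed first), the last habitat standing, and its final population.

Closure order: Briarlake, Elkhorn, Ashgrove, Hollowpine, Juniper
Last habitat: Ironridge with 86 animals

Round 1: Ashgrove=22 Briarlake=23 Elkhorn=21 Hollowpine=9 Ironridge=3 Juniper=8 → close Briarlake (overflow 16)
  23÷5 = 4 each, +1 to first 3
Round 2: Ashgrove=27 Elkhorn=26 Hollowpine=14 Ironridge=7 Juniper=12 → close Elkhorn (overflow 18)
  26÷4 = 6 each, +1 to first 2
Round 3: Ashgrove=34 Hollowpine=21 Ironridge=13 Juniper=18 → close Ashgrove (overflow 22)
  34÷3 = 11 each, +1 to first 1
Round 4: Hollowpine=33 Ironridge=24 Juniper=29 → close Hollowpine (overflow 28)
  33÷2 = 16 each, +1 to first 1
Round 5: Ironridge=41 Juniper=45 → close Juniper (overflow 33)
  45÷1 = 45 each, +1 to first 0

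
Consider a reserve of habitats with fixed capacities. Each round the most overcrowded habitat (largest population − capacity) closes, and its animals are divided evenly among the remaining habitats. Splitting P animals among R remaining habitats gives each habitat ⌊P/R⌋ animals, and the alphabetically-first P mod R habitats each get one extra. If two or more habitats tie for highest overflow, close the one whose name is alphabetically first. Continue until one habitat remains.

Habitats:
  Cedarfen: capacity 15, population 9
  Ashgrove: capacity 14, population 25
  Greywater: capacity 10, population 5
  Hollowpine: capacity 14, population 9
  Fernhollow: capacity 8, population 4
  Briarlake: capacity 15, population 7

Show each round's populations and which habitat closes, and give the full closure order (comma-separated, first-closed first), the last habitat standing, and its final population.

Closure order: Ashgrove, Fernhollow, Greywater, Hollowpine, Cedarfen
Last habitat: Briarlake with 59 animals

Round 1: Ashgrove=25 Briarlake=7 Cedarfen=9 Fernhollow=4 Greywater=5 Hollowpine=9 → close Ashgrove (overflow 11)
  25÷5 = 5 each, +1 to first 0
Round 2: Briarlake=12 Cedarfen=14 Fernhollow=9 Greywater=10 Hollowpine=14 → close Fernhollow (overflow 1)
  9÷4 = 2 each, +1 to first 1
Round 3: Briarlake=15 Cedarfen=16 Greywater=12 Hollowpine=16 → close Greywater (overflow 2)
  12÷3 = 4 each, +1 to first 0
Round 4: Briarlake=19 Cedarfen=20 Hollowpine=20 → close Hollowpine (overflow 6)
  20÷2 = 10 each, +1 to first 0
Round 5: Briarlake=29 Cedarfen=30 → close Cedarfen (overflow 15)
  30÷1 = 30 each, +1 to first 0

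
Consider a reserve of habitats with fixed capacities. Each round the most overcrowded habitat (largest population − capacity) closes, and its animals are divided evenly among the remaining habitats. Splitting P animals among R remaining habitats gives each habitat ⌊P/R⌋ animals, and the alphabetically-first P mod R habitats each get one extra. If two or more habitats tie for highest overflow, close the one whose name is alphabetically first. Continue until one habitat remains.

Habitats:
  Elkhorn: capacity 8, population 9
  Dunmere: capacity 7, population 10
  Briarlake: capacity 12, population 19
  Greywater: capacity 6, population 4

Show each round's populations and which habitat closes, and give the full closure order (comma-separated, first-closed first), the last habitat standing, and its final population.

Round 1: Briarlake=19 Dunmere=10 Elkhorn=9 Greywater=4 → close Briarlake (overflow 7)
  19÷3 = 6 each, +1 to first 1
Round 2: Dunmere=17 Elkhorn=15 Greywater=10 → close Dunmere (overflow 10)
  17÷2 = 8 each, +1 to first 1
Round 3: Elkhorn=24 Greywater=18 → close Elkhorn (overflow 16)
  24÷1 = 24 each, +1 to first 0

Closure order: Briarlake, Dunmere, Elkhorn
Last habitat: Greywater with 42 animals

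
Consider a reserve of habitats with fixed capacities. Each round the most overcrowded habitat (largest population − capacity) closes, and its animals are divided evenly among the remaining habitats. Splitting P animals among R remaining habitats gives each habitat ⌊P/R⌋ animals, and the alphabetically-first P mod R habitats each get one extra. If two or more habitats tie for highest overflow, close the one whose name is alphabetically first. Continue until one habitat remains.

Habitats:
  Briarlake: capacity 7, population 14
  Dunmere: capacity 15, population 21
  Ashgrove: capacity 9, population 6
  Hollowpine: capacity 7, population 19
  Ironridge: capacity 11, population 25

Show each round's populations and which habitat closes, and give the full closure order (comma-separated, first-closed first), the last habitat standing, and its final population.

Closure order: Ironridge, Hollowpine, Briarlake, Dunmere
Last habitat: Ashgrove with 85 animals

Round 1: Ashgrove=6 Briarlake=14 Dunmere=21 Hollowpine=19 Ironridge=25 → close Ironridge (overflow 14)
  25÷4 = 6 each, +1 to first 1
Round 2: Ashgrove=13 Briarlake=20 Dunmere=27 Hollowpine=25 → close Hollowpine (overflow 18)
  25÷3 = 8 each, +1 to first 1
Round 3: Ashgrove=22 Briarlake=28 Dunmere=35 → close Briarlake (overflow 21)
  28÷2 = 14 each, +1 to first 0
Round 4: Ashgrove=36 Dunmere=49 → close Dunmere (overflow 34)
  49÷1 = 49 each, +1 to first 0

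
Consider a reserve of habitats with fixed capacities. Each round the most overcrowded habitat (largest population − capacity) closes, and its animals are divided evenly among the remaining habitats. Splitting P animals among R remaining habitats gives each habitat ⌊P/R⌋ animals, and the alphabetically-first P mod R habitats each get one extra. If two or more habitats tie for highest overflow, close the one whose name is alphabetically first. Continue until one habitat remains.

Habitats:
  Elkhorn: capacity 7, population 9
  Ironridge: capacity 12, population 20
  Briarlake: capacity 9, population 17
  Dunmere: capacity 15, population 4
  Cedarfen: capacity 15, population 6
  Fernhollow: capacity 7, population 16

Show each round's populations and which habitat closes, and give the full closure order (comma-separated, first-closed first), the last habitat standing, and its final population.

Closure order: Fernhollow, Briarlake, Ironridge, Elkhorn, Cedarfen
Last habitat: Dunmere with 72 animals

Round 1: Briarlake=17 Cedarfen=6 Dunmere=4 Elkhorn=9 Fernhollow=16 Ironridge=20 → close Fernhollow (overflow 9)
  16÷5 = 3 each, +1 to first 1
Round 2: Briarlake=21 Cedarfen=9 Dunmere=7 Elkhorn=12 Ironridge=23 → close Briarlake (overflow 12)
  21÷4 = 5 each, +1 to first 1
Round 3: Cedarfen=15 Dunmere=12 Elkhorn=17 Ironridge=28 → close Ironridge (overflow 16)
  28÷3 = 9 each, +1 to first 1
Round 4: Cedarfen=25 Dunmere=21 Elkhorn=26 → close Elkhorn (overflow 19)
  26÷2 = 13 each, +1 to first 0
Round 5: Cedarfen=38 Dunmere=34 → close Cedarfen (overflow 23)
  38÷1 = 38 each, +1 to first 0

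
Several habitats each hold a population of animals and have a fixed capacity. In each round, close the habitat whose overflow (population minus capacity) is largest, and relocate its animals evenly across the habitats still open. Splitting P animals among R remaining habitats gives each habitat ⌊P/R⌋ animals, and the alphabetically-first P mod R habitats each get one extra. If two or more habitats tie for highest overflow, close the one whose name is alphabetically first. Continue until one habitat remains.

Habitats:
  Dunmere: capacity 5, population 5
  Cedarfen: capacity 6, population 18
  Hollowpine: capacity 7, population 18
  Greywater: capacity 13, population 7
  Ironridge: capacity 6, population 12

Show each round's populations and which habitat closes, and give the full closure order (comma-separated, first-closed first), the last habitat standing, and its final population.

Closure order: Cedarfen, Hollowpine, Ironridge, Dunmere
Last habitat: Greywater with 60 animals

Round 1: Cedarfen=18 Dunmere=5 Greywater=7 Hollowpine=18 Ironridge=12 → close Cedarfen (overflow 12)
  18÷4 = 4 each, +1 to first 2
Round 2: Dunmere=10 Greywater=12 Hollowpine=22 Ironridge=16 → close Hollowpine (overflow 15)
  22÷3 = 7 each, +1 to first 1
Round 3: Dunmere=18 Greywater=19 Ironridge=23 → close Ironridge (overflow 17)
  23÷2 = 11 each, +1 to first 1
Round 4: Dunmere=30 Greywater=30 → close Dunmere (overflow 25)
  30÷1 = 30 each, +1 to first 0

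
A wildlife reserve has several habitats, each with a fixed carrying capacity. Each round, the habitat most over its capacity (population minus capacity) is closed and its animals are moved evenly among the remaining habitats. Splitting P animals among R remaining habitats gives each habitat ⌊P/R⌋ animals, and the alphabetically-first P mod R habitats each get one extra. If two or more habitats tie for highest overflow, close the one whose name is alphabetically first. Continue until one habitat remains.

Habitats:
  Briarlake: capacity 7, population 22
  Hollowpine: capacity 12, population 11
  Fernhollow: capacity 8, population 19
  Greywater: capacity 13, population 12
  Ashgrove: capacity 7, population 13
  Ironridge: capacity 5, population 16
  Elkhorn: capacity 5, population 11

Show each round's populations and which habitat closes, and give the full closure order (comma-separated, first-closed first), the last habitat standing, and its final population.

Round 1: Ashgrove=13 Briarlake=22 Elkhorn=11 Fernhollow=19 Greywater=12 Hollowpine=11 Ironridge=16 → close Briarlake (overflow 15)
  22÷6 = 3 each, +1 to first 4
Round 2: Ashgrove=17 Elkhorn=15 Fernhollow=23 Greywater=16 Hollowpine=14 Ironridge=19 → close Fernhollow (overflow 15)
  23÷5 = 4 each, +1 to first 3
Round 3: Ashgrove=22 Elkhorn=20 Greywater=21 Hollowpine=18 Ironridge=23 → close Ironridge (overflow 18)
  23÷4 = 5 each, +1 to first 3
Round 4: Ashgrove=28 Elkhorn=26 Greywater=27 Hollowpine=23 → close Ashgrove (overflow 21)
  28÷3 = 9 each, +1 to first 1
Round 5: Elkhorn=36 Greywater=36 Hollowpine=32 → close Elkhorn (overflow 31)
  36÷2 = 18 each, +1 to first 0
Round 6: Greywater=54 Hollowpine=50 → close Greywater (overflow 41)
  54÷1 = 54 each, +1 to first 0

Closure order: Briarlake, Fernhollow, Ironridge, Ashgrove, Elkhorn, Greywater
Last habitat: Hollowpine with 104 animals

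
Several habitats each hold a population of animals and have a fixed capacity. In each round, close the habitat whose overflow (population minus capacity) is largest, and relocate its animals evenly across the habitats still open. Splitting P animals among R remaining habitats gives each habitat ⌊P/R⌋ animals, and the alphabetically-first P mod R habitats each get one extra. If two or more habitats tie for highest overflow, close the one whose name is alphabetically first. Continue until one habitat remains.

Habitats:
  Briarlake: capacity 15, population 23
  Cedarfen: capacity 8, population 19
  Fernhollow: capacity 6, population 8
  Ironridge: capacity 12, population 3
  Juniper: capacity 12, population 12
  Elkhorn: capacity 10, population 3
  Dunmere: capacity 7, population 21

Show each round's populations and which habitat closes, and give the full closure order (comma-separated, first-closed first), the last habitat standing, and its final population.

Closure order: Dunmere, Cedarfen, Briarlake, Fernhollow, Juniper, Elkhorn
Last habitat: Ironridge with 89 animals

Round 1: Briarlake=23 Cedarfen=19 Dunmere=21 Elkhorn=3 Fernhollow=8 Ironridge=3 Juniper=12 → close Dunmere (overflow 14)
  21÷6 = 3 each, +1 to first 3
Round 2: Briarlake=27 Cedarfen=23 Elkhorn=7 Fernhollow=11 Ironridge=6 Juniper=15 → close Cedarfen (overflow 15)
  23÷5 = 4 each, +1 to first 3
Round 3: Briarlake=32 Elkhorn=12 Fernhollow=16 Ironridge=10 Juniper=19 → close Briarlake (overflow 17)
  32÷4 = 8 each, +1 to first 0
Round 4: Elkhorn=20 Fernhollow=24 Ironridge=18 Juniper=27 → close Fernhollow (overflow 18)
  24÷3 = 8 each, +1 to first 0
Round 5: Elkhorn=28 Ironridge=26 Juniper=35 → close Juniper (overflow 23)
  35÷2 = 17 each, +1 to first 1
Round 6: Elkhorn=46 Ironridge=43 → close Elkhorn (overflow 36)
  46÷1 = 46 each, +1 to first 0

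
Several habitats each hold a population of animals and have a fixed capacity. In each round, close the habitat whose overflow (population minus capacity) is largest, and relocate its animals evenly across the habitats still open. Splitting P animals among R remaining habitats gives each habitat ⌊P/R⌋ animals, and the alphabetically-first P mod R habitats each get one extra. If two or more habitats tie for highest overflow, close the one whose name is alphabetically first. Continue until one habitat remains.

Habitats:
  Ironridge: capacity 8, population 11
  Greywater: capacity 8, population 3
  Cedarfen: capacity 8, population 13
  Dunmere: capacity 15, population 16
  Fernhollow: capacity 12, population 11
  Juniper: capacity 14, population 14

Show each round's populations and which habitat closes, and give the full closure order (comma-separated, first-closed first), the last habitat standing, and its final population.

Round 1: Cedarfen=13 Dunmere=16 Fernhollow=11 Greywater=3 Ironridge=11 Juniper=14 → close Cedarfen (overflow 5)
  13÷5 = 2 each, +1 to first 3
Round 2: Dunmere=19 Fernhollow=14 Greywater=6 Ironridge=13 Juniper=16 → close Ironridge (overflow 5)
  13÷4 = 3 each, +1 to first 1
Round 3: Dunmere=23 Fernhollow=17 Greywater=9 Juniper=19 → close Dunmere (overflow 8)
  23÷3 = 7 each, +1 to first 2
Round 4: Fernhollow=25 Greywater=17 Juniper=26 → close Fernhollow (overflow 13)
  25÷2 = 12 each, +1 to first 1
Round 5: Greywater=30 Juniper=38 → close Juniper (overflow 24)
  38÷1 = 38 each, +1 to first 0

Closure order: Cedarfen, Ironridge, Dunmere, Fernhollow, Juniper
Last habitat: Greywater with 68 animals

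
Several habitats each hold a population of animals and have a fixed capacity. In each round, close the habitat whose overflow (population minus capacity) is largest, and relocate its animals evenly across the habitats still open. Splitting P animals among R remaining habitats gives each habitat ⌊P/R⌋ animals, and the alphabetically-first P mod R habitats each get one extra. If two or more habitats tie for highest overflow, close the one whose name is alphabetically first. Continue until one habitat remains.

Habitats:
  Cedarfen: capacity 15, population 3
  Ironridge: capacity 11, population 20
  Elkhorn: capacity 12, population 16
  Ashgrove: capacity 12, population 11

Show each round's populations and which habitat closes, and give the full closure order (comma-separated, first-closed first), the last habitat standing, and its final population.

Round 1: Ashgrove=11 Cedarfen=3 Elkhorn=16 Ironridge=20 → close Ironridge (overflow 9)
  20÷3 = 6 each, +1 to first 2
Round 2: Ashgrove=18 Cedarfen=10 Elkhorn=22 → close Elkhorn (overflow 10)
  22÷2 = 11 each, +1 to first 0
Round 3: Ashgrove=29 Cedarfen=21 → close Ashgrove (overflow 17)
  29÷1 = 29 each, +1 to first 0

Closure order: Ironridge, Elkhorn, Ashgrove
Last habitat: Cedarfen with 50 animals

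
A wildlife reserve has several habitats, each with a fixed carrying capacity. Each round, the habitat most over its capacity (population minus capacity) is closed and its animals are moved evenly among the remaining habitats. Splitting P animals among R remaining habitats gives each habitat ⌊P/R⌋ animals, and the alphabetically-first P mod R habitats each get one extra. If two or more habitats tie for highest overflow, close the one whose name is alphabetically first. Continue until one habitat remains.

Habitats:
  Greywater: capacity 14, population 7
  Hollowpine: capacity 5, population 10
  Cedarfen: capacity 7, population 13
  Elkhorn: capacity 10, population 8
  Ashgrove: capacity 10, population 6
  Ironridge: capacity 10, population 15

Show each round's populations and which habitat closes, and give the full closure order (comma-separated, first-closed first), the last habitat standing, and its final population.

Closure order: Cedarfen, Hollowpine, Ironridge, Elkhorn, Ashgrove
Last habitat: Greywater with 59 animals

Round 1: Ashgrove=6 Cedarfen=13 Elkhorn=8 Greywater=7 Hollowpine=10 Ironridge=15 → close Cedarfen (overflow 6)
  13÷5 = 2 each, +1 to first 3
Round 2: Ashgrove=9 Elkhorn=11 Greywater=10 Hollowpine=12 Ironridge=17 → close Hollowpine (overflow 7)
  12÷4 = 3 each, +1 to first 0
Round 3: Ashgrove=12 Elkhorn=14 Greywater=13 Ironridge=20 → close Ironridge (overflow 10)
  20÷3 = 6 each, +1 to first 2
Round 4: Ashgrove=19 Elkhorn=21 Greywater=19 → close Elkhorn (overflow 11)
  21÷2 = 10 each, +1 to first 1
Round 5: Ashgrove=30 Greywater=29 → close Ashgrove (overflow 20)
  30÷1 = 30 each, +1 to first 0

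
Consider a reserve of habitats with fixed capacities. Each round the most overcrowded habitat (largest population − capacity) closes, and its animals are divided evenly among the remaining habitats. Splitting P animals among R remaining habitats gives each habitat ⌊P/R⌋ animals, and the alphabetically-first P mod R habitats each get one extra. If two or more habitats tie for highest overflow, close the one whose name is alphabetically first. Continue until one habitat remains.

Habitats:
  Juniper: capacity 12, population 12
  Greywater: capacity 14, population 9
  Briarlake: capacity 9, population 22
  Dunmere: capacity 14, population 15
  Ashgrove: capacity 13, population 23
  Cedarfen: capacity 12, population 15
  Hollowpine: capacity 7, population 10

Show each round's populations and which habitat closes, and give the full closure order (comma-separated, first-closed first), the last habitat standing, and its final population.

Round 1: Ashgrove=23 Briarlake=22 Cedarfen=15 Dunmere=15 Greywater=9 Hollowpine=10 Juniper=12 → close Briarlake (overflow 13)
  22÷6 = 3 each, +1 to first 4
Round 2: Ashgrove=27 Cedarfen=19 Dunmere=19 Greywater=13 Hollowpine=13 Juniper=15 → close Ashgrove (overflow 14)
  27÷5 = 5 each, +1 to first 2
Round 3: Cedarfen=25 Dunmere=25 Greywater=18 Hollowpine=18 Juniper=20 → close Cedarfen (overflow 13)
  25÷4 = 6 each, +1 to first 1
Round 4: Dunmere=32 Greywater=24 Hollowpine=24 Juniper=26 → close Dunmere (overflow 18)
  32÷3 = 10 each, +1 to first 2
Round 5: Greywater=35 Hollowpine=35 Juniper=36 → close Hollowpine (overflow 28)
  35÷2 = 17 each, +1 to first 1
Round 6: Greywater=53 Juniper=53 → close Juniper (overflow 41)
  53÷1 = 53 each, +1 to first 0

Closure order: Briarlake, Ashgrove, Cedarfen, Dunmere, Hollowpine, Juniper
Last habitat: Greywater with 106 animals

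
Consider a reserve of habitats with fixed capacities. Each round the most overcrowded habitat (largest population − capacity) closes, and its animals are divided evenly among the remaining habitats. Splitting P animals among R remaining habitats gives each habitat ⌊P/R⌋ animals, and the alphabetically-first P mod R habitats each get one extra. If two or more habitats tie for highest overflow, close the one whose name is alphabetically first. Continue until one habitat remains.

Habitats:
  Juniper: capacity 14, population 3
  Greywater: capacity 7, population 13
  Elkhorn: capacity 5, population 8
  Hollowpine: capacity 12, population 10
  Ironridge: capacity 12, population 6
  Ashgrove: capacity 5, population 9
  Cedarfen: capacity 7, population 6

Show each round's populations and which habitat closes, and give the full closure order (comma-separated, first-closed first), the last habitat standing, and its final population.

Closure order: Greywater, Ashgrove, Elkhorn, Cedarfen, Hollowpine, Ironridge
Last habitat: Juniper with 55 animals

Round 1: Ashgrove=9 Cedarfen=6 Elkhorn=8 Greywater=13 Hollowpine=10 Ironridge=6 Juniper=3 → close Greywater (overflow 6)
  13÷6 = 2 each, +1 to first 1
Round 2: Ashgrove=12 Cedarfen=8 Elkhorn=10 Hollowpine=12 Ironridge=8 Juniper=5 → close Ashgrove (overflow 7)
  12÷5 = 2 each, +1 to first 2
Round 3: Cedarfen=11 Elkhorn=13 Hollowpine=14 Ironridge=10 Juniper=7 → close Elkhorn (overflow 8)
  13÷4 = 3 each, +1 to first 1
Round 4: Cedarfen=15 Hollowpine=17 Ironridge=13 Juniper=10 → close Cedarfen (overflow 8)
  15÷3 = 5 each, +1 to first 0
Round 5: Hollowpine=22 Ironridge=18 Juniper=15 → close Hollowpine (overflow 10)
  22÷2 = 11 each, +1 to first 0
Round 6: Ironridge=29 Juniper=26 → close Ironridge (overflow 17)
  29÷1 = 29 each, +1 to first 0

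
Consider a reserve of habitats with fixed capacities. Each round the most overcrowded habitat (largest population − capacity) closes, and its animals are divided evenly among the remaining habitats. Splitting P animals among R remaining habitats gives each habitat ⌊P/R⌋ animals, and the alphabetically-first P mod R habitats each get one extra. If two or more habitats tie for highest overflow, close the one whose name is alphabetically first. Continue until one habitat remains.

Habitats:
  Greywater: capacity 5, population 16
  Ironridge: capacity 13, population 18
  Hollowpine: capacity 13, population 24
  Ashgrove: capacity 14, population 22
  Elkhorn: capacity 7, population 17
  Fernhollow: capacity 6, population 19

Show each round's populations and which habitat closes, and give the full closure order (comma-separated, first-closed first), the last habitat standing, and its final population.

Closure order: Fernhollow, Greywater, Hollowpine, Elkhorn, Ashgrove
Last habitat: Ironridge with 116 animals

Round 1: Ashgrove=22 Elkhorn=17 Fernhollow=19 Greywater=16 Hollowpine=24 Ironridge=18 → close Fernhollow (overflow 13)
  19÷5 = 3 each, +1 to first 4
Round 2: Ashgrove=26 Elkhorn=21 Greywater=20 Hollowpine=28 Ironridge=21 → close Greywater (overflow 15)
  20÷4 = 5 each, +1 to first 0
Round 3: Ashgrove=31 Elkhorn=26 Hollowpine=33 Ironridge=26 → close Hollowpine (overflow 20)
  33÷3 = 11 each, +1 to first 0
Round 4: Ashgrove=42 Elkhorn=37 Ironridge=37 → close Elkhorn (overflow 30)
  37÷2 = 18 each, +1 to first 1
Round 5: Ashgrove=61 Ironridge=55 → close Ashgrove (overflow 47)
  61÷1 = 61 each, +1 to first 0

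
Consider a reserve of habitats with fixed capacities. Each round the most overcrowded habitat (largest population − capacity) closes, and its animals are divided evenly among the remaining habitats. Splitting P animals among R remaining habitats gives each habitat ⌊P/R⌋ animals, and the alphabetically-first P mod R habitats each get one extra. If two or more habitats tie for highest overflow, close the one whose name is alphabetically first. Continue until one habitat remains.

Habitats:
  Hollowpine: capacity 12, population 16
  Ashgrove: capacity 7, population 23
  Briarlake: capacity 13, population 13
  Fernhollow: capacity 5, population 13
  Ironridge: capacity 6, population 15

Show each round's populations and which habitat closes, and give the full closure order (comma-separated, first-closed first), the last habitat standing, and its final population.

Round 1: Ashgrove=23 Briarlake=13 Fernhollow=13 Hollowpine=16 Ironridge=15 → close Ashgrove (overflow 16)
  23÷4 = 5 each, +1 to first 3
Round 2: Briarlake=19 Fernhollow=19 Hollowpine=22 Ironridge=20 → close Fernhollow (overflow 14)
  19÷3 = 6 each, +1 to first 1
Round 3: Briarlake=26 Hollowpine=28 Ironridge=26 → close Ironridge (overflow 20)
  26÷2 = 13 each, +1 to first 0
Round 4: Briarlake=39 Hollowpine=41 → close Hollowpine (overflow 29)
  41÷1 = 41 each, +1 to first 0

Closure order: Ashgrove, Fernhollow, Ironridge, Hollowpine
Last habitat: Briarlake with 80 animals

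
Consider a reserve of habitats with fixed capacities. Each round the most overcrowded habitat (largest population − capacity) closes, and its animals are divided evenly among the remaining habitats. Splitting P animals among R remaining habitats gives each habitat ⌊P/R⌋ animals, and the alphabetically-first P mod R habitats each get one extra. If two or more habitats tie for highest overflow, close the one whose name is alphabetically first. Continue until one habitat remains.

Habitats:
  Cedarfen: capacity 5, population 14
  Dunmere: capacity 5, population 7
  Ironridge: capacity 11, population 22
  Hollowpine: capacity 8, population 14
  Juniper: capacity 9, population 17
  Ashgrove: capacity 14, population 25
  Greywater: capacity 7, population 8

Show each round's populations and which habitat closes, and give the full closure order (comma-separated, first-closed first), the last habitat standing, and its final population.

Round 1: Ashgrove=25 Cedarfen=14 Dunmere=7 Greywater=8 Hollowpine=14 Ironridge=22 Juniper=17 → close Ashgrove (overflow 11)
  25÷6 = 4 each, +1 to first 1
Round 2: Cedarfen=19 Dunmere=11 Greywater=12 Hollowpine=18 Ironridge=26 Juniper=21 → close Ironridge (overflow 15)
  26÷5 = 5 each, +1 to first 1
Round 3: Cedarfen=25 Dunmere=16 Greywater=17 Hollowpine=23 Juniper=26 → close Cedarfen (overflow 20)
  25÷4 = 6 each, +1 to first 1
Round 4: Dunmere=23 Greywater=23 Hollowpine=29 Juniper=32 → close Juniper (overflow 23)
  32÷3 = 10 each, +1 to first 2
Round 5: Dunmere=34 Greywater=34 Hollowpine=39 → close Hollowpine (overflow 31)
  39÷2 = 19 each, +1 to first 1
Round 6: Dunmere=54 Greywater=53 → close Dunmere (overflow 49)
  54÷1 = 54 each, +1 to first 0

Closure order: Ashgrove, Ironridge, Cedarfen, Juniper, Hollowpine, Dunmere
Last habitat: Greywater with 107 animals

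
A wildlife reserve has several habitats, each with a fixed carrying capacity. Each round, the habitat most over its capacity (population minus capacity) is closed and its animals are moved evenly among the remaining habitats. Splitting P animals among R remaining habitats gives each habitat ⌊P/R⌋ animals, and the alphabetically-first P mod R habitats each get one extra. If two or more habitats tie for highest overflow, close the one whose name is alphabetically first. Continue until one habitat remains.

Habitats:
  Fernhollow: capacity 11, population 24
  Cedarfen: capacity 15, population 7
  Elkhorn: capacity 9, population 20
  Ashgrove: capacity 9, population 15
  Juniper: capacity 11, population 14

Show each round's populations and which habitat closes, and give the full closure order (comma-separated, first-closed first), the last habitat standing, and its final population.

Round 1: Ashgrove=15 Cedarfen=7 Elkhorn=20 Fernhollow=24 Juniper=14 → close Fernhollow (overflow 13)
  24÷4 = 6 each, +1 to first 0
Round 2: Ashgrove=21 Cedarfen=13 Elkhorn=26 Juniper=20 → close Elkhorn (overflow 17)
  26÷3 = 8 each, +1 to first 2
Round 3: Ashgrove=30 Cedarfen=22 Juniper=28 → close Ashgrove (overflow 21)
  30÷2 = 15 each, +1 to first 0
Round 4: Cedarfen=37 Juniper=43 → close Juniper (overflow 32)
  43÷1 = 43 each, +1 to first 0

Closure order: Fernhollow, Elkhorn, Ashgrove, Juniper
Last habitat: Cedarfen with 80 animals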